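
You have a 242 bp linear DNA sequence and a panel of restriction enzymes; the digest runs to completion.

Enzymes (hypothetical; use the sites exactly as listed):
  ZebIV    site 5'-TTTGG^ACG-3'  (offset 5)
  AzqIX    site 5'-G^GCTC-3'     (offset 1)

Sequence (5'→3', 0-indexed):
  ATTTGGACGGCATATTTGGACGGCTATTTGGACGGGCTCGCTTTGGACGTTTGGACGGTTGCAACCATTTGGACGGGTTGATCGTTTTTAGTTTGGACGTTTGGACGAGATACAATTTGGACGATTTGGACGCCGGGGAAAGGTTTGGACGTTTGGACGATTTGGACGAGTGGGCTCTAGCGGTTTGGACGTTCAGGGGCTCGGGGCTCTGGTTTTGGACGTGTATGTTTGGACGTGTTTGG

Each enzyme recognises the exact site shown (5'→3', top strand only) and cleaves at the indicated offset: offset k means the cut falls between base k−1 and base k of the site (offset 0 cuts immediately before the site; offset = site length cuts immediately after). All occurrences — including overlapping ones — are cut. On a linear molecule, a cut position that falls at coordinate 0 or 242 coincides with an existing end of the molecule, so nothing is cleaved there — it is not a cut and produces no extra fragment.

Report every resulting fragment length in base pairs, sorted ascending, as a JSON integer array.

Site scan:
  ZebIV TTTGGACG/5: at [1, 14, 26, 41, 49, 67, 91, 99, 115, 124, 143, 151, 160, 183, 213, 227] ⇒ [6, 19, 31, 46, 54, 72, 96, 104, 120, 129, 148, 156, 165, 188, 218, 232]
  AzqIX GGCTC/1: at [34, 172, 197, 204] ⇒ [35, 173, 198, 205]

All cut coordinates (distinct, sorted): [6, 19, 31, 35, 46, 54, 72, 96, 104, 120, 129, 148, 156, 165, 173, 188, 198, 205, 218, 232]

Fragments:
  [0,6): 6 bp
  [6,19): 13 bp
  [19,31): 12 bp
  [31,35): 4 bp
  [35,46): 11 bp
  [46,54): 8 bp
  [54,72): 18 bp
  [72,96): 24 bp
  [96,104): 8 bp
  [104,120): 16 bp
  [120,129): 9 bp
  [129,148): 19 bp
  [148,156): 8 bp
  [156,165): 9 bp
  [165,173): 8 bp
  [173,188): 15 bp
  [188,198): 10 bp
  [198,205): 7 bp
  [205,218): 13 bp
  [218,232): 14 bp
  [232,242): 10 bp

[4,6,7,8,8,8,8,9,9,10,10,11,12,13,13,14,15,16,18,19,24]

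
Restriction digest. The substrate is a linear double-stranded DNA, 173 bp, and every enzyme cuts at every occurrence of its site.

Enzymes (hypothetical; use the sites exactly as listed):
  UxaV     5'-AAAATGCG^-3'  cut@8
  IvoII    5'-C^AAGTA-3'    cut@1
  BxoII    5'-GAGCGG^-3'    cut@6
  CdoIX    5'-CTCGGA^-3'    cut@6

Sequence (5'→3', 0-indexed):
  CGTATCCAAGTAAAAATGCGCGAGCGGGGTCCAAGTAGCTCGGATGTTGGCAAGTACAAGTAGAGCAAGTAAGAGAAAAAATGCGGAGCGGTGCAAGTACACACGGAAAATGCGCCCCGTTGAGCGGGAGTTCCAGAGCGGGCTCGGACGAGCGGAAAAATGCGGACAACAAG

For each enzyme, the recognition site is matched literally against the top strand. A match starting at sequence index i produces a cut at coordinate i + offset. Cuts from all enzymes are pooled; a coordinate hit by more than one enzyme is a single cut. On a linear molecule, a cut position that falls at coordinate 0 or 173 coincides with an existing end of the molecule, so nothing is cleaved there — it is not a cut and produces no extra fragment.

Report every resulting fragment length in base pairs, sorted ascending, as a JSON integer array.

[3,5,6,6,7,7,7,7,7,9,9,9,12,13,13,14,19,20]

Scan for sites:
  UxaV AAAATGCG/8: at [12, 77, 106, 156] ⇒ [20, 85, 114, 164]
  IvoII CAAGTA/1: at [6, 31, 50, 56, 65, 93] ⇒ [7, 32, 51, 57, 66, 94]
  BxoII GAGCGG/6: at [21, 85, 121, 135, 149] ⇒ [27, 91, 127, 141, 155]
  CdoIX CTCGGA/6: at [38, 142] ⇒ [44, 148]

All cut coordinates (distinct, sorted): [7, 20, 27, 32, 44, 51, 57, 66, 85, 91, 94, 114, 127, 141, 148, 155, 164]

Fragments:
  [0,7): 7 bp
  [7,20): 13 bp
  [20,27): 7 bp
  [27,32): 5 bp
  [32,44): 12 bp
  [44,51): 7 bp
  [51,57): 6 bp
  [57,66): 9 bp
  [66,85): 19 bp
  [85,91): 6 bp
  [91,94): 3 bp
  [94,114): 20 bp
  [114,127): 13 bp
  [127,141): 14 bp
  [141,148): 7 bp
  [148,155): 7 bp
  [155,164): 9 bp
  [164,173): 9 bp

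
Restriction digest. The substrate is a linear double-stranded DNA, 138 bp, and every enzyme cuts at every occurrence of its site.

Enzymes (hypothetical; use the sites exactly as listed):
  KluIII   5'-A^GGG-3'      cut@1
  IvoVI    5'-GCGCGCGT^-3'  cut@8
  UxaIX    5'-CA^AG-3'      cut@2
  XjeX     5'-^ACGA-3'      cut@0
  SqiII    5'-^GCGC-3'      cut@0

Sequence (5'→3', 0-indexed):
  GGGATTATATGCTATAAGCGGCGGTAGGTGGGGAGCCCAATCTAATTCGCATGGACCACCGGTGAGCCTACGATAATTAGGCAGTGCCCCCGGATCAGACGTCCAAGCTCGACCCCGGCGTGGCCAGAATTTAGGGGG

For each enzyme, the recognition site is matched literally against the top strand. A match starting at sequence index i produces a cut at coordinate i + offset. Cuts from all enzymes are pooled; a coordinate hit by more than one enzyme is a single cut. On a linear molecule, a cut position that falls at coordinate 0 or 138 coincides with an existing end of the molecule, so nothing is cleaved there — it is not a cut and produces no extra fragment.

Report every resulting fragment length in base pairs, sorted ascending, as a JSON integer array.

[5,28,36,69]

Per-enzyme occurrences:
  KluIII AGGG/1: at [132] ⇒ [133]
  IvoVI (GCGCGCGT, off=8): no sites
  UxaIX CAAG/2: at [103] ⇒ [105]
  XjeX ACGA/0: at [69] ⇒ [69]
  SqiII (GCGC, off=0): no sites

Pooled cuts: [69, 105, 133]

Fragments:
  [0,69): 69 bp
  [69,105): 36 bp
  [105,133): 28 bp
  [133,138): 5 bp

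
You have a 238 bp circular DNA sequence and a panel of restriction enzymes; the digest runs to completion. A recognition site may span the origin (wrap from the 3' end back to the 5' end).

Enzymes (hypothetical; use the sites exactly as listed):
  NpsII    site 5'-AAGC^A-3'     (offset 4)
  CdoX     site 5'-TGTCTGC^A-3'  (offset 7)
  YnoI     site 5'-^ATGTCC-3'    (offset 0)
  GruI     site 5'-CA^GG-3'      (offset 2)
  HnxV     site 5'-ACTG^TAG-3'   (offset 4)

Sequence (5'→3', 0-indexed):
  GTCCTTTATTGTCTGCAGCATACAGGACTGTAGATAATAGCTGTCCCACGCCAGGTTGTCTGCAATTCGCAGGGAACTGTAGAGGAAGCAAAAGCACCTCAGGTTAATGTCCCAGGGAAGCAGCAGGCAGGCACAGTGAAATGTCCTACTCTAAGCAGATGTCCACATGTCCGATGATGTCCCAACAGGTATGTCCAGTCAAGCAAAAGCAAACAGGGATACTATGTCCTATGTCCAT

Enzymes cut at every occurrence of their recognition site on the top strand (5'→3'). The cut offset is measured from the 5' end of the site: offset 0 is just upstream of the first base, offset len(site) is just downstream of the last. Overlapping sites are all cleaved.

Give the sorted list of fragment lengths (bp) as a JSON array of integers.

[2,3,4,4,5,5,6,6,6,6,6,7,7,8,8,8,8,8,8,10,10,10,11,11,14,16,18,23]

Scan for sites:
  NpsII AAGCA/4: at [85, 91, 117, 152, 200, 206] ⇒ [89, 95, 121, 156, 204, 210]
  CdoX TGTCTGCA/7: at [9, 56] ⇒ [16, 63]
  YnoI ATGTCC/0: at [106, 140, 158, 166, 176, 190, 223, 230, 236] ⇒ [106, 140, 158, 166, 176, 190, 223, 230, 236]
  GruI CAGG/2: at [22, 51, 69, 99, 112, 123, 127, 185, 213] ⇒ [24, 53, 71, 101, 114, 125, 129, 187, 215]
  HnxV ACTGTAG/4: at [26, 75] ⇒ [30, 79]

All cut coordinates (distinct, sorted): [16, 24, 30, 53, 63, 71, 79, 89, 95, 101, 106, 114, 121, 125, 129, 140, 156, 158, 166, 176, 187, 190, 204, 210, 215, 223, 230, 236]

Fragment lengths:
  16→24: 8 bp
  24→30: 6 bp
  30→53: 23 bp
  53→63: 10 bp
  63→71: 8 bp
  71→79: 8 bp
  79→89: 10 bp
  89→95: 6 bp
  95→101: 6 bp
  101→106: 5 bp
  106→114: 8 bp
  114→121: 7 bp
  121→125: 4 bp
  125→129: 4 bp
  129→140: 11 bp
  140→156: 16 bp
  156→158: 2 bp
  158→166: 8 bp
  166→176: 10 bp
  176→187: 11 bp
  187→190: 3 bp
  190→204: 14 bp
  204→210: 6 bp
  210→215: 5 bp
  215→223: 8 bp
  223→230: 7 bp
  230→236: 6 bp
  236→16 (wrap): 238-236+16 = 18 bp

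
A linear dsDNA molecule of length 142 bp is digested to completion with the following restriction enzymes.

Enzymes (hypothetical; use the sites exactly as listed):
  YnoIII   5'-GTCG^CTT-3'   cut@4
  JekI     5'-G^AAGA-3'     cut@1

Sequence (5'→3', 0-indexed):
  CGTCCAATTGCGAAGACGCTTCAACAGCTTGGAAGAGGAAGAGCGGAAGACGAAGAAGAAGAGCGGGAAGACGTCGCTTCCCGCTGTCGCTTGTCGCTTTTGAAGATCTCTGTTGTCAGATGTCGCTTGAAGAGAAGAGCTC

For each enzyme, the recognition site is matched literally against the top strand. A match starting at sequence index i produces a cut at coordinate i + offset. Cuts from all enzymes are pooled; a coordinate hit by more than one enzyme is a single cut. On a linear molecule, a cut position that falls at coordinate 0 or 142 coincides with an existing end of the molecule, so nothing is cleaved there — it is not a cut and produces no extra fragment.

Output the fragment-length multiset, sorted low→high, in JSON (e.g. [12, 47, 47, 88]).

[3,3,4,5,6,6,6,7,8,8,9,9,12,13,20,23]

Scan for sites:
  YnoIII GTCGCTT/4: at [72, 85, 92, 121] ⇒ [76, 89, 96, 125]
  JekI GAAGA/1: at [11, 31, 37, 45, 51, 54, 57, 66, 101, 128, 133] ⇒ [12, 32, 38, 46, 52, 55, 58, 67, 102, 129, 134]

Pooled cuts: [12, 32, 38, 46, 52, 55, 58, 67, 76, 89, 96, 102, 125, 129, 134]

Fragments:
  [0,12): 12 bp
  [12,32): 20 bp
  [32,38): 6 bp
  [38,46): 8 bp
  [46,52): 6 bp
  [52,55): 3 bp
  [55,58): 3 bp
  [58,67): 9 bp
  [67,76): 9 bp
  [76,89): 13 bp
  [89,96): 7 bp
  [96,102): 6 bp
  [102,125): 23 bp
  [125,129): 4 bp
  [129,134): 5 bp
  [134,142): 8 bp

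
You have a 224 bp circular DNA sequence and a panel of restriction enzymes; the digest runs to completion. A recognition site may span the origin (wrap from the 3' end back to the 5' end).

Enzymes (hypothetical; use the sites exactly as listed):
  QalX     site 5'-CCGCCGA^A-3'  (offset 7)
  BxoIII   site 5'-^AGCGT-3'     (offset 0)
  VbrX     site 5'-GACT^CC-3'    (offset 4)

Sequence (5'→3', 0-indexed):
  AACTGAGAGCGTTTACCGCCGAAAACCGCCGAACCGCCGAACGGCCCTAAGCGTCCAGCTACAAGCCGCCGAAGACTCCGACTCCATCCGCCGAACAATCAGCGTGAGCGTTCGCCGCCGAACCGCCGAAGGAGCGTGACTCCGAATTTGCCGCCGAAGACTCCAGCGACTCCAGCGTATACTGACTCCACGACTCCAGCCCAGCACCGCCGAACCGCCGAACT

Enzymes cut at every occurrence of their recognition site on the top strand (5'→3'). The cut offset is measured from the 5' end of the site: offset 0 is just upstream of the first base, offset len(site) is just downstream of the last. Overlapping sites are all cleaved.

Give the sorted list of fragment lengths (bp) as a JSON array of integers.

[2,3,5,5,6,6,6,8,8,8,8,9,9,9,10,10,11,14,15,15,16,18,23]

Per-enzyme occurrences:
  QalX (CCGCCGAA, off=7): starts [15, 25, 33, 65, 87, 114, 122, 150, 206, 214] → cuts [22, 32, 40, 72, 94, 121, 129, 157, 213, 221]
  BxoIII (AGCGT, off=0): starts [7, 49, 100, 106, 132, 173] → cuts [7, 49, 100, 106, 132, 173]
  VbrX (GACTCC, off=4): starts [73, 79, 137, 158, 167, 183, 191] → cuts [77, 83, 141, 162, 171, 187, 195]

All cut coordinates (distinct, sorted): [7, 22, 32, 40, 49, 72, 77, 83, 94, 100, 106, 121, 129, 132, 141, 157, 162, 171, 173, 187, 195, 213, 221]

Fragments:
  7→22: 15 bp
  22→32: 10 bp
  32→40: 8 bp
  40→49: 9 bp
  49→72: 23 bp
  72→77: 5 bp
  77→83: 6 bp
  83→94: 11 bp
  94→100: 6 bp
  100→106: 6 bp
  106→121: 15 bp
  121→129: 8 bp
  129→132: 3 bp
  132→141: 9 bp
  141→157: 16 bp
  157→162: 5 bp
  162→171: 9 bp
  171→173: 2 bp
  173→187: 14 bp
  187→195: 8 bp
  195→213: 18 bp
  213→221: 8 bp
  221→7 (wrap): 224-221+7 = 10 bp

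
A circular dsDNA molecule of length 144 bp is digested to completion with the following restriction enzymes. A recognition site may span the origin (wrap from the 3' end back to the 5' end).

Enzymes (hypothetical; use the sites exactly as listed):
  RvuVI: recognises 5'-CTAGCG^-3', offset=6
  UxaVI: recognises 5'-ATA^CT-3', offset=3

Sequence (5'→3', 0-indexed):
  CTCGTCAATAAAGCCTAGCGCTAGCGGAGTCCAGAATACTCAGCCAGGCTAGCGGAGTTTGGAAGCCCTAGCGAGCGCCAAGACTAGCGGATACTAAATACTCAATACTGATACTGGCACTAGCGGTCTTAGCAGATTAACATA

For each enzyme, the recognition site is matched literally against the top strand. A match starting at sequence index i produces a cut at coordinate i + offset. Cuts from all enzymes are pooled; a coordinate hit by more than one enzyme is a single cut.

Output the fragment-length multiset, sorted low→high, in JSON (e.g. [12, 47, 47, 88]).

[4,6,6,7,7,12,12,16,16,19,19,20]

Per-enzyme occurrences:
  RvuVI (CTAGCG, off=6): starts [14, 20, 48, 67, 83, 119] → cuts [20, 26, 54, 73, 89, 125]
  UxaVI (ATACT, off=3): starts [35, 90, 97, 104, 110, 141] → cuts [0, 38, 93, 100, 107, 113]

All cut coordinates (distinct, sorted): [0, 20, 26, 38, 54, 73, 89, 93, 100, 107, 113, 125]

Fragments:
  0→20: 20 bp
  20→26: 6 bp
  26→38: 12 bp
  38→54: 16 bp
  54→73: 19 bp
  73→89: 16 bp
  89→93: 4 bp
  93→100: 7 bp
  100→107: 7 bp
  107→113: 6 bp
  113→125: 12 bp
  125→0 (wrap): 144-125+0 = 19 bp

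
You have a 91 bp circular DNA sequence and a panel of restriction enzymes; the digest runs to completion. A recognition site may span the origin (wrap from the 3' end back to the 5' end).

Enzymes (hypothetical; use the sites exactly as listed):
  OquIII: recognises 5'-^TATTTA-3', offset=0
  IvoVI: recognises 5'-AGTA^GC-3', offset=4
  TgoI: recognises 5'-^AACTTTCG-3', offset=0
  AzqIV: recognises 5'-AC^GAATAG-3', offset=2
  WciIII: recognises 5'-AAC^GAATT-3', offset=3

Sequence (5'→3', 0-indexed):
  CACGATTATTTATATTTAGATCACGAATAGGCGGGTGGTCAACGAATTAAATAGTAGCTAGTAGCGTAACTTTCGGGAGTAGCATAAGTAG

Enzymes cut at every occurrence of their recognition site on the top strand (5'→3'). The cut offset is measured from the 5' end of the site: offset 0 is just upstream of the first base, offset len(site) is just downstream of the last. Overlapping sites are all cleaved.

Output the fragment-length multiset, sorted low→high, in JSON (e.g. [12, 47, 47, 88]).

Per-enzyme occurrences:
  OquIII TATTTA/0: at [6, 12] ⇒ [6, 12]
  IvoVI AGTAGC/4: at [52, 59, 77, 86] ⇒ [56, 63, 81, 90]
  TgoI AACTTTCG/0: at [67] ⇒ [67]
  AzqIV ACGAATAG/2: at [22] ⇒ [24]
  WciIII AACGAATT/3: at [40] ⇒ [43]

All cut coordinates (distinct, sorted): [6, 12, 24, 43, 56, 63, 67, 81, 90]

Fragments:
  6→12: 6 bp
  12→24: 12 bp
  24→43: 19 bp
  43→56: 13 bp
  56→63: 7 bp
  63→67: 4 bp
  67→81: 14 bp
  81→90: 9 bp
  90→6 (wrap): 91-90+6 = 7 bp

[4,6,7,7,9,12,13,14,19]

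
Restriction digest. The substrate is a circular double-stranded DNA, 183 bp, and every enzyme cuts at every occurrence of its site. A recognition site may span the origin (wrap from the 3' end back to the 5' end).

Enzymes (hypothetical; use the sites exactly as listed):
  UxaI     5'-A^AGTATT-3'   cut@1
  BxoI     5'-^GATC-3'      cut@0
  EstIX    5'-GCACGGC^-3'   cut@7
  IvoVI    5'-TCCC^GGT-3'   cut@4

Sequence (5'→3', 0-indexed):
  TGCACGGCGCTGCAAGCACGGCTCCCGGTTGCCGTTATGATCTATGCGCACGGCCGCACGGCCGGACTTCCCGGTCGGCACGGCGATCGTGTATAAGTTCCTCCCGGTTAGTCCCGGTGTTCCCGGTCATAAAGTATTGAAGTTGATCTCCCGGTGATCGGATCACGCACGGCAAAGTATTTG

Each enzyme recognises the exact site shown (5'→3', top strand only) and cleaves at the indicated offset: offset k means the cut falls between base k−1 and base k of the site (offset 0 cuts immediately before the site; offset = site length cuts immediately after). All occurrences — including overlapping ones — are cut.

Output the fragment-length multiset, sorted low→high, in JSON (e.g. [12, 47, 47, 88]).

Scan for sites:
  UxaI (AAGTATT, off=1): starts [131, 174] → cuts [132, 175]
  BxoI (GATC, off=0): starts [38, 84, 144, 155, 160] → cuts [38, 84, 144, 155, 160]
  EstIX (GCACGGC, off=7): starts [1, 15, 47, 55, 77, 166] → cuts [8, 22, 54, 62, 84, 173]
  IvoVI (TCCCGGT, off=4): starts [22, 68, 101, 111, 120, 148] → cuts [26, 72, 105, 115, 124, 152]

Pooled cuts: [8, 22, 26, 38, 54, 62, 72, 84, 105, 115, 124, 132, 144, 152, 155, 160, 173, 175]

Fragment lengths:
  8→22: 14 bp
  22→26: 4 bp
  26→38: 12 bp
  38→54: 16 bp
  54→62: 8 bp
  62→72: 10 bp
  72→84: 12 bp
  84→105: 21 bp
  105→115: 10 bp
  115→124: 9 bp
  124→132: 8 bp
  132→144: 12 bp
  144→152: 8 bp
  152→155: 3 bp
  155→160: 5 bp
  160→173: 13 bp
  173→175: 2 bp
  175→8 (wrap): 183-175+8 = 16 bp

[2,3,4,5,8,8,8,9,10,10,12,12,12,13,14,16,16,21]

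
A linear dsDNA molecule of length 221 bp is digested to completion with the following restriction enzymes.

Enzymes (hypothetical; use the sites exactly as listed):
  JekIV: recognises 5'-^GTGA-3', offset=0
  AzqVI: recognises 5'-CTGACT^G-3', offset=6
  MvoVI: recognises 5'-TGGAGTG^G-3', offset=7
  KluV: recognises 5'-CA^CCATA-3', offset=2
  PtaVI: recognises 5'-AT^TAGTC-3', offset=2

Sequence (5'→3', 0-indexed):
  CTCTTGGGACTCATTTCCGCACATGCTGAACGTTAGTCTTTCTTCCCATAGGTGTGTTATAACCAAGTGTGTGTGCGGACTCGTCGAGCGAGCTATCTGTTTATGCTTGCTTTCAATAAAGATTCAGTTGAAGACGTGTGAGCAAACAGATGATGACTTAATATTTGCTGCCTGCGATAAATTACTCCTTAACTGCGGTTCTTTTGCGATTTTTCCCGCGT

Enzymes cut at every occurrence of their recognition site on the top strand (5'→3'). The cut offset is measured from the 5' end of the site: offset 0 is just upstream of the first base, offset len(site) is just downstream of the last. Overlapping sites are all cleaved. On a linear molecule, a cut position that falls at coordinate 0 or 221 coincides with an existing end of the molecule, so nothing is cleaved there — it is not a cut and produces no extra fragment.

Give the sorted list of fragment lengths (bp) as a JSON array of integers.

Scan for sites:
  JekIV (GTGA, off=0): starts [137] → cuts [137]
  AzqVI (CTGACTG, off=6): no sites
  MvoVI (TGGAGTGG, off=7): no sites
  KluV (CACCATA, off=2): no sites
  PtaVI (ATTAGTC, off=2): no sites

Pooled cuts: [137]

Fragment lengths:
  [0,137): 137 bp
  [137,221): 84 bp

[84,137]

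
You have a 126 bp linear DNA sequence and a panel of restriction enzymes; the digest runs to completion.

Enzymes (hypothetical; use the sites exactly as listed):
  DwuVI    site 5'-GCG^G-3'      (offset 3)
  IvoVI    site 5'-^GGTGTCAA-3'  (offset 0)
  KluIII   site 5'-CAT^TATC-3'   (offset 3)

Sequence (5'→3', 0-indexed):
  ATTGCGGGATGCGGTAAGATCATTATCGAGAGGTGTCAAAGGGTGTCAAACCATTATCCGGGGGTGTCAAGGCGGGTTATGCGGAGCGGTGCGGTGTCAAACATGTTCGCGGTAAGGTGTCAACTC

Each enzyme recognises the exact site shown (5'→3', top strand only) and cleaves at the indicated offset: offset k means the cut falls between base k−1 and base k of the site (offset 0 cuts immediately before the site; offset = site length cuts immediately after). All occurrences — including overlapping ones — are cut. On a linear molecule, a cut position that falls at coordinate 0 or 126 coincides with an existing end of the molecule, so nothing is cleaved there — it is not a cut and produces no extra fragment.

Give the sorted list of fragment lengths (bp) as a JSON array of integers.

[1,4,4,5,6,7,8,8,9,10,10,11,12,13,18]

Per-enzyme occurrences:
  DwuVI (GCGG, off=3): starts [3, 10, 71, 80, 85, 90, 108] → cuts [6, 13, 74, 83, 88, 93, 111]
  IvoVI (GGTGTCAA, off=0): starts [31, 41, 62, 92, 115] → cuts [31, 41, 62, 92, 115]
  KluIII (CATTATC, off=3): starts [20, 51] → cuts [23, 54]

Pooled cuts: [6, 13, 23, 31, 41, 54, 62, 74, 83, 88, 92, 93, 111, 115]

Fragment lengths:
  [0,6): 6 bp
  [6,13): 7 bp
  [13,23): 10 bp
  [23,31): 8 bp
  [31,41): 10 bp
  [41,54): 13 bp
  [54,62): 8 bp
  [62,74): 12 bp
  [74,83): 9 bp
  [83,88): 5 bp
  [88,92): 4 bp
  [92,93): 1 bp
  [93,111): 18 bp
  [111,115): 4 bp
  [115,126): 11 bp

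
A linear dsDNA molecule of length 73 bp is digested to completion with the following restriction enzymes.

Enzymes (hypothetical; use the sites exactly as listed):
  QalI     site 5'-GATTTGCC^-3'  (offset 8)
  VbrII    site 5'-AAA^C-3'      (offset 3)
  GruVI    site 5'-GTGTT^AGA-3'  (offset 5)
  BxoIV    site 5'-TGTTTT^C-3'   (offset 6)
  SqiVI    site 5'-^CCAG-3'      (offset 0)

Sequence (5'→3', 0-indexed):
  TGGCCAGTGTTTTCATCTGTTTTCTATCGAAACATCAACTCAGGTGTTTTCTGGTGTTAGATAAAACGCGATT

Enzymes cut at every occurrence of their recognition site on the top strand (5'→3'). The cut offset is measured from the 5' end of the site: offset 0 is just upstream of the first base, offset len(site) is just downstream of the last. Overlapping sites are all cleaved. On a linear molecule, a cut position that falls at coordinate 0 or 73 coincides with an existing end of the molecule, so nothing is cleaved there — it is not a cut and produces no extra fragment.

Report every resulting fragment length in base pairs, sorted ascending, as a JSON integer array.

[3,7,8,8,9,10,10,18]

Scan for sites:
  QalI (GATTTGCC, off=8): no sites
  VbrII (AAAC, off=3): starts [29, 63] → cuts [32, 66]
  GruVI (GTGTTAGA, off=5): starts [53] → cuts [58]
  BxoIV (TGTTTTC, off=6): starts [7, 17, 44] → cuts [13, 23, 50]
  SqiVI (CCAG, off=0): starts [3] → cuts [3]

All cut coordinates (distinct, sorted): [3, 13, 23, 32, 50, 58, 66]

Fragment lengths:
  [0,3): 3 bp
  [3,13): 10 bp
  [13,23): 10 bp
  [23,32): 9 bp
  [32,50): 18 bp
  [50,58): 8 bp
  [58,66): 8 bp
  [66,73): 7 bp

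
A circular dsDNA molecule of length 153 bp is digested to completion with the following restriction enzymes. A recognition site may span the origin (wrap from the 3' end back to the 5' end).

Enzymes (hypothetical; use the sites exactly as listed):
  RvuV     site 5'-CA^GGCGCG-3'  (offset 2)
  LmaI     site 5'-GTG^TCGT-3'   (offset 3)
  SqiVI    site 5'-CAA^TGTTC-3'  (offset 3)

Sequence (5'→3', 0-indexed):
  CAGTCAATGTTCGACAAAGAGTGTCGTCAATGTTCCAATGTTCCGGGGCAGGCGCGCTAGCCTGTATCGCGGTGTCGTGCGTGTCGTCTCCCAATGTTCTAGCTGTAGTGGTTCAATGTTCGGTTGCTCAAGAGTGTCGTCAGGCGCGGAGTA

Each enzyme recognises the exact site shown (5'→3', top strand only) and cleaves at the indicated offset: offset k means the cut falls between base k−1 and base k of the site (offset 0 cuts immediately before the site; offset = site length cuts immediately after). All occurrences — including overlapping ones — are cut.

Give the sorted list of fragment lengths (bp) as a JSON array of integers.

Per-enzyme occurrences:
  RvuV (CAGGCGCG, off=2): starts [48, 140] → cuts [50, 142]
  LmaI (GTGTCGT, off=3): starts [20, 71, 80, 133] → cuts [23, 74, 83, 136]
  SqiVI (CAATGTTC, off=3): starts [4, 27, 35, 91, 113] → cuts [7, 30, 38, 94, 116]

All cut coordinates (distinct, sorted): [7, 23, 30, 38, 50, 74, 83, 94, 116, 136, 142]

Fragment lengths:
  7→23: 16 bp
  23→30: 7 bp
  30→38: 8 bp
  38→50: 12 bp
  50→74: 24 bp
  74→83: 9 bp
  83→94: 11 bp
  94→116: 22 bp
  116→136: 20 bp
  136→142: 6 bp
  142→7 (wrap): 153-142+7 = 18 bp

[6,7,8,9,11,12,16,18,20,22,24]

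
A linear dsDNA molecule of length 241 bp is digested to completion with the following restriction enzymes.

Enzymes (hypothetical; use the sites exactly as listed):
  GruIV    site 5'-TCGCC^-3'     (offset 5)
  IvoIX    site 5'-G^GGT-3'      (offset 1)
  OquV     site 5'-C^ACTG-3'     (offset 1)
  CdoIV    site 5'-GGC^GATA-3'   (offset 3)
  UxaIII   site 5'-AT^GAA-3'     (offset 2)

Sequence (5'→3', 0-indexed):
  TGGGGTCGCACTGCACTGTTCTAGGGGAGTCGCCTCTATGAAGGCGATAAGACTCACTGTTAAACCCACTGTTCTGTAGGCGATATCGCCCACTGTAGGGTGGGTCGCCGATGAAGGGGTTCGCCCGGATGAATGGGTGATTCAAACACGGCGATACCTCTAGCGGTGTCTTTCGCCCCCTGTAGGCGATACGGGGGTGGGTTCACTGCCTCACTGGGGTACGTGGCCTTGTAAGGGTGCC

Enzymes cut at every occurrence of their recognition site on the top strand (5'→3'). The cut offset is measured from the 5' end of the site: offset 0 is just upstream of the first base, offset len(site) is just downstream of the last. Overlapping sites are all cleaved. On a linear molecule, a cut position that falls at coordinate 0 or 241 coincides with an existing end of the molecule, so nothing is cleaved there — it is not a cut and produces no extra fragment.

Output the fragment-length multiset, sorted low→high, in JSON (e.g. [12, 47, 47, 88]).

[1,3,3,4,4,5,5,5,5,5,5,5,6,6,6,7,7,8,8,8,9,10,10,12,14,17,18,20,25]

Scan for sites:
  GruIV TCGCC/5: at [29, 85, 104, 120, 172] ⇒ [34, 90, 109, 125, 177]
  IvoIX GGGT/1: at [2, 97, 101, 116, 134, 194, 198, 216, 234] ⇒ [3, 98, 102, 117, 135, 195, 199, 217, 235]
  OquV CACTG/1: at [8, 13, 54, 66, 90, 203, 211] ⇒ [9, 14, 55, 67, 91, 204, 212]
  CdoIV GGCGATA/3: at [42, 78, 149, 184] ⇒ [45, 81, 152, 187]
  UxaIII ATGAA/2: at [37, 110, 128] ⇒ [39, 112, 130]

All cut coordinates (distinct, sorted): [3, 9, 14, 34, 39, 45, 55, 67, 81, 90, 91, 98, 102, 109, 112, 117, 125, 130, 135, 152, 177, 187, 195, 199, 204, 212, 217, 235]

Fragment lengths:
  [0,3): 3 bp
  [3,9): 6 bp
  [9,14): 5 bp
  [14,34): 20 bp
  [34,39): 5 bp
  [39,45): 6 bp
  [45,55): 10 bp
  [55,67): 12 bp
  [67,81): 14 bp
  [81,90): 9 bp
  [90,91): 1 bp
  [91,98): 7 bp
  [98,102): 4 bp
  [102,109): 7 bp
  [109,112): 3 bp
  [112,117): 5 bp
  [117,125): 8 bp
  [125,130): 5 bp
  [130,135): 5 bp
  [135,152): 17 bp
  [152,177): 25 bp
  [177,187): 10 bp
  [187,195): 8 bp
  [195,199): 4 bp
  [199,204): 5 bp
  [204,212): 8 bp
  [212,217): 5 bp
  [217,235): 18 bp
  [235,241): 6 bp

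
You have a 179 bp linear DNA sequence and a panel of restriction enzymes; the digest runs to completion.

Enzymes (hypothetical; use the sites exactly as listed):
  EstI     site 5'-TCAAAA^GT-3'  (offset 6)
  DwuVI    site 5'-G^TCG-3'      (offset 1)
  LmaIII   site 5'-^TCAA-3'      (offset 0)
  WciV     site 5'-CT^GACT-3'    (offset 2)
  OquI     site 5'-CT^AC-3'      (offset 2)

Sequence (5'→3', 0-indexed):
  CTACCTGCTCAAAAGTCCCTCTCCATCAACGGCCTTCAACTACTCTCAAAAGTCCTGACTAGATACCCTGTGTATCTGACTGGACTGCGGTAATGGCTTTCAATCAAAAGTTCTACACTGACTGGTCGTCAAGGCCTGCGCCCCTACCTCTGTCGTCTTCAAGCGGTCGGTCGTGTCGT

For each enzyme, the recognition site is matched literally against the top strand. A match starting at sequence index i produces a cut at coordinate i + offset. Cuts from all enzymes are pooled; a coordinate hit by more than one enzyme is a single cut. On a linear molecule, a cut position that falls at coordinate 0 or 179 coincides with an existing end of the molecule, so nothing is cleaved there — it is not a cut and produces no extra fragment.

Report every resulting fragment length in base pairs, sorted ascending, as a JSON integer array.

[2,3,4,4,4,4,5,5,5,5,6,6,6,6,6,6,6,7,8,10,11,17,21,22]

Site scan:
  EstI (TCAAAAGT, off=6): starts [8, 45, 103] → cuts [14, 51, 109]
  DwuVI (GTCG, off=1): starts [124, 151, 165, 169, 174] → cuts [125, 152, 166, 170, 175]
  LmaIII (TCAA, off=0): starts [8, 25, 35, 45, 99, 103, 128, 158] → cuts [8, 25, 35, 45, 99, 103, 128, 158]
  WciV (CTGACT, off=2): starts [54, 75, 117] → cuts [56, 77, 119]
  OquI (CTAC, off=2): starts [0, 39, 112, 143] → cuts [2, 41, 114, 145]

Pooled cuts: [2, 8, 14, 25, 35, 41, 45, 51, 56, 77, 99, 103, 109, 114, 119, 125, 128, 145, 152, 158, 166, 170, 175]

Fragments:
  [0,2): 2 bp
  [2,8): 6 bp
  [8,14): 6 bp
  [14,25): 11 bp
  [25,35): 10 bp
  [35,41): 6 bp
  [41,45): 4 bp
  [45,51): 6 bp
  [51,56): 5 bp
  [56,77): 21 bp
  [77,99): 22 bp
  [99,103): 4 bp
  [103,109): 6 bp
  [109,114): 5 bp
  [114,119): 5 bp
  [119,125): 6 bp
  [125,128): 3 bp
  [128,145): 17 bp
  [145,152): 7 bp
  [152,158): 6 bp
  [158,166): 8 bp
  [166,170): 4 bp
  [170,175): 5 bp
  [175,179): 4 bp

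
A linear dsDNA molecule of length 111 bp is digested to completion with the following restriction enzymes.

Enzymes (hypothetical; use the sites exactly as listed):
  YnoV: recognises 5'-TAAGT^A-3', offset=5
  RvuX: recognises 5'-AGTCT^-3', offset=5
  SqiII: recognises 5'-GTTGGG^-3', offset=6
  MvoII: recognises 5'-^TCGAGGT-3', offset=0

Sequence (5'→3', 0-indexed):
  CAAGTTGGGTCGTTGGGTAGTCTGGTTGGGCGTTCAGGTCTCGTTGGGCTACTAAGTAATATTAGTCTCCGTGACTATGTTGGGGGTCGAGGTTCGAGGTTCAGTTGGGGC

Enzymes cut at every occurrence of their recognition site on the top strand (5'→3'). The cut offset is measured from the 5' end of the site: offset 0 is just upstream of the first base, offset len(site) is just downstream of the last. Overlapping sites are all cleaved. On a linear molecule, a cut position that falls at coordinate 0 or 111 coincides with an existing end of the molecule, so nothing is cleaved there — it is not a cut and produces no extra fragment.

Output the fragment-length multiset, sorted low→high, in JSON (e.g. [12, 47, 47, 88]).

[2,2,6,7,7,8,9,9,11,16,16,18]

Site scan:
  YnoV TAAGTA/5: at [52] ⇒ [57]
  RvuX AGTCT/5: at [18, 63] ⇒ [23, 68]
  SqiII GTTGGG/6: at [3, 11, 24, 42, 78, 103] ⇒ [9, 17, 30, 48, 84, 109]
  MvoII TCGAGGT/0: at [86, 93] ⇒ [86, 93]

Pooled cuts: [9, 17, 23, 30, 48, 57, 68, 84, 86, 93, 109]

Fragments:
  [0,9): 9 bp
  [9,17): 8 bp
  [17,23): 6 bp
  [23,30): 7 bp
  [30,48): 18 bp
  [48,57): 9 bp
  [57,68): 11 bp
  [68,84): 16 bp
  [84,86): 2 bp
  [86,93): 7 bp
  [93,109): 16 bp
  [109,111): 2 bp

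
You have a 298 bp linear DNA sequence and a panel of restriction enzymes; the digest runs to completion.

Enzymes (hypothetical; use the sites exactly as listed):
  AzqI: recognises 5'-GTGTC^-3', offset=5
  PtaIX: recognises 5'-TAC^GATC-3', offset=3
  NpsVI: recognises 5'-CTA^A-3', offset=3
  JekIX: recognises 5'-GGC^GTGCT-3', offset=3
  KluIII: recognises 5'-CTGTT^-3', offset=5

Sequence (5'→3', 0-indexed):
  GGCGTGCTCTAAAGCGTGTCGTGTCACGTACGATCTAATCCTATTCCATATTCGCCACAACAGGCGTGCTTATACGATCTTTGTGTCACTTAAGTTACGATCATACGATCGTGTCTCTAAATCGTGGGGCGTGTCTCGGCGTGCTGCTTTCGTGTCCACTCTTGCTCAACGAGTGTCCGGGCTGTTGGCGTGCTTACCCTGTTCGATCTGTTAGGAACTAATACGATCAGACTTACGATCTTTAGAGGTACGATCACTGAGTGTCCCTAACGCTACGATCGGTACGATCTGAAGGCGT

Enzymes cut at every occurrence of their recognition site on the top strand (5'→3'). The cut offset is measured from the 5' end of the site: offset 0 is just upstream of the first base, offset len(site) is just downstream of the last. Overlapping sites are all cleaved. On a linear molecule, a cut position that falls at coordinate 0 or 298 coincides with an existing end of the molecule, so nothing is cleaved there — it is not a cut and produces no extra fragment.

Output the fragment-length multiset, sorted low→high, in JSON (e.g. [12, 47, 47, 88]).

[3,3,4,4,4,5,5,6,6,7,8,8,8,9,9,9,9,9,10,11,12,12,13,14,14,15,16,16,21,28]

Per-enzyme occurrences:
  AzqI GTGTC/5: at [15, 20, 82, 110, 130, 151, 172, 260] ⇒ [20, 25, 87, 115, 135, 156, 177, 265]
  PtaIX TACGATC/3: at [28, 72, 95, 103, 221, 233, 248, 273, 282] ⇒ [31, 75, 98, 106, 224, 236, 251, 276, 285]
  NpsVI CTAA/3: at [8, 34, 116, 217, 266] ⇒ [11, 37, 119, 220, 269]
  JekIX GGCGTGCT/3: at [0, 62, 137, 186] ⇒ [3, 65, 140, 189]
  KluIII CTGTT/5: at [181, 198, 207] ⇒ [186, 203, 212]

Pooled cuts: [3, 11, 20, 25, 31, 37, 65, 75, 87, 98, 106, 115, 119, 135, 140, 156, 177, 186, 189, 203, 212, 220, 224, 236, 251, 265, 269, 276, 285]

Fragments:
  [0,3): 3 bp
  [3,11): 8 bp
  [11,20): 9 bp
  [20,25): 5 bp
  [25,31): 6 bp
  [31,37): 6 bp
  [37,65): 28 bp
  [65,75): 10 bp
  [75,87): 12 bp
  [87,98): 11 bp
  [98,106): 8 bp
  [106,115): 9 bp
  [115,119): 4 bp
  [119,135): 16 bp
  [135,140): 5 bp
  [140,156): 16 bp
  [156,177): 21 bp
  [177,186): 9 bp
  [186,189): 3 bp
  [189,203): 14 bp
  [203,212): 9 bp
  [212,220): 8 bp
  [220,224): 4 bp
  [224,236): 12 bp
  [236,251): 15 bp
  [251,265): 14 bp
  [265,269): 4 bp
  [269,276): 7 bp
  [276,285): 9 bp
  [285,298): 13 bp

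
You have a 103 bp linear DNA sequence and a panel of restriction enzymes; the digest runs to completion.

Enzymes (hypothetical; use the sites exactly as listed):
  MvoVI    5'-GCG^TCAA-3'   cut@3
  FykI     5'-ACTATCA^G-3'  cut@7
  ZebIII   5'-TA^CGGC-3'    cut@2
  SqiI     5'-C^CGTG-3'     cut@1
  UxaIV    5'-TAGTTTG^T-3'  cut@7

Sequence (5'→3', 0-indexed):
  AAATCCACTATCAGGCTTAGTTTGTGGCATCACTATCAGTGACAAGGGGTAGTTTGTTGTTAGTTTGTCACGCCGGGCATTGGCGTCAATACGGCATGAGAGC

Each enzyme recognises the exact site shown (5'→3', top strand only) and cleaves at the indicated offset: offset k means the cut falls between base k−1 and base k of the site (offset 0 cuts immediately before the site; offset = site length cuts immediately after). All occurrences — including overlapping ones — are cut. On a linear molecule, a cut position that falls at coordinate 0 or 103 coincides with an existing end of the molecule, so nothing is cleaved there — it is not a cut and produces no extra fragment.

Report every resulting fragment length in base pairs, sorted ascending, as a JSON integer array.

Site scan:
  MvoVI (GCGTCAA, off=3): starts [82] → cuts [85]
  FykI (ACTATCAG, off=7): starts [6, 31] → cuts [13, 38]
  ZebIII (TACGGC, off=2): starts [89] → cuts [91]
  SqiI (CCGTG, off=1): no sites
  UxaIV (TAGTTTGT, off=7): starts [17, 49, 60] → cuts [24, 56, 67]

All cut coordinates (distinct, sorted): [13, 24, 38, 56, 67, 85, 91]

Fragments:
  [0,13): 13 bp
  [13,24): 11 bp
  [24,38): 14 bp
  [38,56): 18 bp
  [56,67): 11 bp
  [67,85): 18 bp
  [85,91): 6 bp
  [91,103): 12 bp

[6,11,11,12,13,14,18,18]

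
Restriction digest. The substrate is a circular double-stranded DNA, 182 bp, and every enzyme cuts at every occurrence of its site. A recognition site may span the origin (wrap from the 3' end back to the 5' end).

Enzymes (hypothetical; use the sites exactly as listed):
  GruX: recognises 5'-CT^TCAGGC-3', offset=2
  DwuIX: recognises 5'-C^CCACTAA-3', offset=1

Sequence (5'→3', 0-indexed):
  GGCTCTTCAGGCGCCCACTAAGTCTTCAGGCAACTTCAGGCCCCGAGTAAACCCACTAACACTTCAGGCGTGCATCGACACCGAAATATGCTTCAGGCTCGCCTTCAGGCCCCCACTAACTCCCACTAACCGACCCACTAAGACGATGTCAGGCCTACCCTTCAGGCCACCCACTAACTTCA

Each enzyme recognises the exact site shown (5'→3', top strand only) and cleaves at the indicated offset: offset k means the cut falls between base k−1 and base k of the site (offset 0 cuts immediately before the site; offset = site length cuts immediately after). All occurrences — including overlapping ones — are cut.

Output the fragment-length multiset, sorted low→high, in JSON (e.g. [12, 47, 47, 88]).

Per-enzyme occurrences:
  GruX (CTTCAGGC, off=2): starts [4, 23, 33, 61, 90, 102, 159, 177] → cuts [6, 25, 35, 63, 92, 104, 161, 179]
  DwuIX (CCCACTAA, off=1): starts [13, 51, 111, 121, 133, 169] → cuts [14, 52, 112, 122, 134, 170]

All cut coordinates (distinct, sorted): [6, 14, 25, 35, 52, 63, 92, 104, 112, 122, 134, 161, 170, 179]

Fragment lengths:
  6→14: 8 bp
  14→25: 11 bp
  25→35: 10 bp
  35→52: 17 bp
  52→63: 11 bp
  63→92: 29 bp
  92→104: 12 bp
  104→112: 8 bp
  112→122: 10 bp
  122→134: 12 bp
  134→161: 27 bp
  161→170: 9 bp
  170→179: 9 bp
  179→6 (wrap): 182-179+6 = 9 bp

[8,8,9,9,9,10,10,11,11,12,12,17,27,29]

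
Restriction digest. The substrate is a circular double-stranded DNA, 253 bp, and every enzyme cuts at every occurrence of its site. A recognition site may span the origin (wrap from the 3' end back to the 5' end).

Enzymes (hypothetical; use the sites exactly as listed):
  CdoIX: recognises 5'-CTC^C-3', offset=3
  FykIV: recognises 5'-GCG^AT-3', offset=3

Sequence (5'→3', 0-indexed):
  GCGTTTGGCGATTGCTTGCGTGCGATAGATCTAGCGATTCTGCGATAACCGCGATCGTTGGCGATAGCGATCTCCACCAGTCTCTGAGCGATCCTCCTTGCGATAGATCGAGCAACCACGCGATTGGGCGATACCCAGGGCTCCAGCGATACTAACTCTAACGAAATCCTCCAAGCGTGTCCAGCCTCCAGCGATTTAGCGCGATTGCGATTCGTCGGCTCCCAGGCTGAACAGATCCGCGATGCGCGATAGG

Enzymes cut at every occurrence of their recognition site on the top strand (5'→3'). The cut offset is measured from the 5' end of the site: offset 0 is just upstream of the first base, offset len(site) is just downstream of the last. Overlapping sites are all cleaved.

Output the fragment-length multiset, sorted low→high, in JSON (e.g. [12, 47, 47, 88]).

Scan for sites:
  CdoIX (CTCC, off=3): starts [71, 93, 140, 168, 185, 218] → cuts [74, 96, 143, 171, 188, 221]
  FykIV (GCGAT, off=3): starts [7, 21, 33, 41, 50, 60, 66, 87, 99, 119, 127, 145, 190, 200, 206, 238, 245] → cuts [10, 24, 36, 44, 53, 63, 69, 90, 102, 122, 130, 148, 193, 203, 209, 241, 248]

Pooled cuts: [10, 24, 36, 44, 53, 63, 69, 74, 90, 96, 102, 122, 130, 143, 148, 171, 188, 193, 203, 209, 221, 241, 248]

Fragments:
  10→24: 14 bp
  24→36: 12 bp
  36→44: 8 bp
  44→53: 9 bp
  53→63: 10 bp
  63→69: 6 bp
  69→74: 5 bp
  74→90: 16 bp
  90→96: 6 bp
  96→102: 6 bp
  102→122: 20 bp
  122→130: 8 bp
  130→143: 13 bp
  143→148: 5 bp
  148→171: 23 bp
  171→188: 17 bp
  188→193: 5 bp
  193→203: 10 bp
  203→209: 6 bp
  209→221: 12 bp
  221→241: 20 bp
  241→248: 7 bp
  248→10 (wrap): 253-248+10 = 15 bp

[5,5,5,6,6,6,6,7,8,8,9,10,10,12,12,13,14,15,16,17,20,20,23]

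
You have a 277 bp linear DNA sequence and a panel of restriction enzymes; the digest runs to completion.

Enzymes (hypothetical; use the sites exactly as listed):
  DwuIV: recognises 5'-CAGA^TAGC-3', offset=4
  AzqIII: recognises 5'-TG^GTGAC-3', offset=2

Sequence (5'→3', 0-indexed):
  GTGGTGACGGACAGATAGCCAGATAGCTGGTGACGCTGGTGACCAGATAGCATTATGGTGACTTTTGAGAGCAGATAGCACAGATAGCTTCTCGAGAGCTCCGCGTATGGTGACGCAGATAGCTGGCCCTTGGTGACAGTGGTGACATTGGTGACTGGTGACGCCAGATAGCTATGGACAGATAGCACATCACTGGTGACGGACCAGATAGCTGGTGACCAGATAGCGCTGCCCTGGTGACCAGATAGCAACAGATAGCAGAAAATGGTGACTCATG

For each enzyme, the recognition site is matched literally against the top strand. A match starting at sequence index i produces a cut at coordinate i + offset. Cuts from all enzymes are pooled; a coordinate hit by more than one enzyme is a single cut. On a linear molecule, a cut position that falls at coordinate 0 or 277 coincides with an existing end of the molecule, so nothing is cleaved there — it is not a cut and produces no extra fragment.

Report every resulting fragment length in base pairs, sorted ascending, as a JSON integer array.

[3,6,6,7,8,9,9,9,9,9,9,9,10,10,10,10,11,12,12,13,13,13,13,14,18,25]

Per-enzyme occurrences:
  DwuIV (CAGATAGC, off=4): starts [11, 19, 43, 71, 80, 115, 164, 178, 204, 219, 241, 251] → cuts [15, 23, 47, 75, 84, 119, 168, 182, 208, 223, 245, 255]
  AzqIII (TGGTGAC, off=2): starts [1, 27, 36, 55, 107, 130, 139, 148, 155, 193, 212, 234, 265] → cuts [3, 29, 38, 57, 109, 132, 141, 150, 157, 195, 214, 236, 267]

All cut coordinates (distinct, sorted): [3, 15, 23, 29, 38, 47, 57, 75, 84, 109, 119, 132, 141, 150, 157, 168, 182, 195, 208, 214, 223, 236, 245, 255, 267]

Fragments:
  [0,3): 3 bp
  [3,15): 12 bp
  [15,23): 8 bp
  [23,29): 6 bp
  [29,38): 9 bp
  [38,47): 9 bp
  [47,57): 10 bp
  [57,75): 18 bp
  [75,84): 9 bp
  [84,109): 25 bp
  [109,119): 10 bp
  [119,132): 13 bp
  [132,141): 9 bp
  [141,150): 9 bp
  [150,157): 7 bp
  [157,168): 11 bp
  [168,182): 14 bp
  [182,195): 13 bp
  [195,208): 13 bp
  [208,214): 6 bp
  [214,223): 9 bp
  [223,236): 13 bp
  [236,245): 9 bp
  [245,255): 10 bp
  [255,267): 12 bp
  [267,277): 10 bp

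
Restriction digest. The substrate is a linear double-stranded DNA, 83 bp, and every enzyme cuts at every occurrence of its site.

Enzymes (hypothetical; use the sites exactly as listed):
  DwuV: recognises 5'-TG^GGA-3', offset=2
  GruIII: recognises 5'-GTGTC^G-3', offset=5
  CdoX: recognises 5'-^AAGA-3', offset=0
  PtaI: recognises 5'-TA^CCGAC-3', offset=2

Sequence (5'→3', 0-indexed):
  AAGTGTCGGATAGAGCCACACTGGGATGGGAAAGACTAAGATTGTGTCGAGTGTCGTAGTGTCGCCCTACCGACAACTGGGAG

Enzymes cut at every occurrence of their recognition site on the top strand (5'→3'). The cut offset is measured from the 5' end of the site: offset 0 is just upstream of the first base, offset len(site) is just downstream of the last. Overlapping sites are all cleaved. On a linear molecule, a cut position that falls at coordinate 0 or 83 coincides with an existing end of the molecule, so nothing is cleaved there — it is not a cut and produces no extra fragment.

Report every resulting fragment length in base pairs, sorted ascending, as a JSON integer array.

Scan for sites:
  DwuV TGGGA/2: at [21, 26, 77] ⇒ [23, 28, 79]
  GruIII GTGTCG/5: at [2, 43, 50, 58] ⇒ [7, 48, 55, 63]
  CdoX AAGA/0: at [31, 37] ⇒ [31, 37]
  PtaI TACCGAC/2: at [67] ⇒ [69]

All cut coordinates (distinct, sorted): [7, 23, 28, 31, 37, 48, 55, 63, 69, 79]

Fragment lengths:
  [0,7): 7 bp
  [7,23): 16 bp
  [23,28): 5 bp
  [28,31): 3 bp
  [31,37): 6 bp
  [37,48): 11 bp
  [48,55): 7 bp
  [55,63): 8 bp
  [63,69): 6 bp
  [69,79): 10 bp
  [79,83): 4 bp

[3,4,5,6,6,7,7,8,10,11,16]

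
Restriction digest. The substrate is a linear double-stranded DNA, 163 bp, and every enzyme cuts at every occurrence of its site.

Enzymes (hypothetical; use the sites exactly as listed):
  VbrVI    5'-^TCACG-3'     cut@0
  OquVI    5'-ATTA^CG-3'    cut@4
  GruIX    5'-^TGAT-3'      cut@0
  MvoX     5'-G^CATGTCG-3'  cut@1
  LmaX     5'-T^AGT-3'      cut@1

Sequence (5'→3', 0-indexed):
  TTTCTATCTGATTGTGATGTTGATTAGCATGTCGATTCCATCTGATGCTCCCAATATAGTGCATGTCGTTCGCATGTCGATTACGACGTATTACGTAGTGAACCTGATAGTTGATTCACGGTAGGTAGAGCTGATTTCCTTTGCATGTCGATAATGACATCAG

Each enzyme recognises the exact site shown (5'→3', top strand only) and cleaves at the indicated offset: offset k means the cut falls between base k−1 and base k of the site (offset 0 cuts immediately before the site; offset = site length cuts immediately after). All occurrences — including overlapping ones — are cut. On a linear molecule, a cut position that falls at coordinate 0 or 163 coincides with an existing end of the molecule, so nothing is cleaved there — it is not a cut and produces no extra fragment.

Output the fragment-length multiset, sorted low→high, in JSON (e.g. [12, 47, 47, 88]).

[3,3,4,4,4,6,6,7,8,8,10,11,11,12,15,15,16,20]

Per-enzyme occurrences:
  VbrVI (TCACG, off=0): starts [115] → cuts [115]
  OquVI (ATTACG, off=4): starts [79, 89] → cuts [83, 93]
  GruIX (TGAT, off=0): starts [8, 14, 20, 42, 104, 111, 131] → cuts [8, 14, 20, 42, 104, 111, 131]
  MvoX (GCATGTCG, off=1): starts [26, 60, 71, 142] → cuts [27, 61, 72, 143]
  LmaX (TAGT, off=1): starts [56, 95, 107] → cuts [57, 96, 108]

All cut coordinates (distinct, sorted): [8, 14, 20, 27, 42, 57, 61, 72, 83, 93, 96, 104, 108, 111, 115, 131, 143]

Fragments:
  [0,8): 8 bp
  [8,14): 6 bp
  [14,20): 6 bp
  [20,27): 7 bp
  [27,42): 15 bp
  [42,57): 15 bp
  [57,61): 4 bp
  [61,72): 11 bp
  [72,83): 11 bp
  [83,93): 10 bp
  [93,96): 3 bp
  [96,104): 8 bp
  [104,108): 4 bp
  [108,111): 3 bp
  [111,115): 4 bp
  [115,131): 16 bp
  [131,143): 12 bp
  [143,163): 20 bp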